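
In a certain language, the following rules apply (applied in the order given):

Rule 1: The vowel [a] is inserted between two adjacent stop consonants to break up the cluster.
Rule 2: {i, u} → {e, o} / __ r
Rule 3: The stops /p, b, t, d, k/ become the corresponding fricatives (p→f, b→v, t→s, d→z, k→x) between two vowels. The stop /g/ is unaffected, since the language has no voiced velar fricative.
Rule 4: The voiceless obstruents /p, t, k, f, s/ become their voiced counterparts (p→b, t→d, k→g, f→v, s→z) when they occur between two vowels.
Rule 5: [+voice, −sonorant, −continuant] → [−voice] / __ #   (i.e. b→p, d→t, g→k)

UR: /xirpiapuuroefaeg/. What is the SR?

xerpiavuoroevaek

Rule 1 (stop-cluster a-epenthesis): no segment meets the environment; /xirpiapuuroefaeg/ is unchanged.
Rule 2 (pre-rhotic lowering): /i/ is a high vowel immediately before /r/, so it lowers to [e]. /u/ is a high vowel immediately before /r/, so it lowers to [o]. /xirpiapuuroefaeg/ → xerpiapuoroefaeg.
Rule 3 (intervocalic spirantization): /p/ is a stop between vowels /a/ and /u/, so it spirantizes to the fricative [f]. /xerpiapuoroefaeg/ → xerpiafuoroefaeg.
Rule 4 (intervocalic voicing): /f/ is a voiceless obstruent between vowels /a/ and /u/, so it voices to [v]. /f/ is a voiceless obstruent between vowels /e/ and /a/, so it voices to [v]. /xerpiafuoroefaeg/ → xerpiavuoroevaeg.
Rule 5 (final devoicing): /g/ is a voiced stop in word-final position, so it devoices to [k]. /xerpiavuoroevaeg/ → xerpiavuoroevaek.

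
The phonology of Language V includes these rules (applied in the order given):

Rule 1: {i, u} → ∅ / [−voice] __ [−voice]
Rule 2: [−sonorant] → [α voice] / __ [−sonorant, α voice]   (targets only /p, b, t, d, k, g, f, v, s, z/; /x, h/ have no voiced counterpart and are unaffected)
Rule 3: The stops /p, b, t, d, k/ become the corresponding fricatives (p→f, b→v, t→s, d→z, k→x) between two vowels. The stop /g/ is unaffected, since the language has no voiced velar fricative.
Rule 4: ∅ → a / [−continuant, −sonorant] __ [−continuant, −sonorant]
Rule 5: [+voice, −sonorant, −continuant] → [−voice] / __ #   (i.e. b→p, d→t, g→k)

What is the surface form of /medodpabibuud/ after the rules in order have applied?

mezotapavivuut

Rule 1 (high vowel syncope): no segment meets the environment; /medodpabibuud/ is unchanged.
Rule 2 (regressive voicing assimilation): /d/ precedes the voiceless obstruent /p/, so it devoices to [t] by assimilation. /medodpabibuud/ → medotpabibuud.
Rule 3 (intervocalic spirantization): /d/ is a stop between vowels /e/ and /o/, so it spirantizes to the fricative [z]. /b/ is a stop between vowels /a/ and /i/, so it spirantizes to the fricative [v]. /b/ is a stop between vowels /i/ and /u/, so it spirantizes to the fricative [v]. /medotpabibuud/ → mezotpavivuud.
Rule 4 (stop-cluster a-epenthesis): /t/ and /p/ form a stop–stop cluster, so [a] is inserted between them. /mezotpavivuud/ → mezotapavivuud.
Rule 5 (final devoicing): /d/ is a voiced stop in word-final position, so it devoices to [t]. /mezotapavivuud/ → mezotapavivuut.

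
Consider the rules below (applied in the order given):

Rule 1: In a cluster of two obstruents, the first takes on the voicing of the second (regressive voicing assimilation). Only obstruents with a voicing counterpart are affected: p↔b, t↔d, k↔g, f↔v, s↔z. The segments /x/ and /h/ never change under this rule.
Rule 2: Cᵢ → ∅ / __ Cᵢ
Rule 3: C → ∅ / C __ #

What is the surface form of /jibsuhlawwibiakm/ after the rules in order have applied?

jipsuhlawibiak

Rule 1 (regressive voicing assimilation): /b/ precedes the voiceless obstruent /s/, so it devoices to [p] by assimilation. /jibsuhlawwibiakm/ → jipsuhlawwibiakm.
Rule 2 (degemination): /ww/ is a geminate; the first /w/ deletes. /jipsuhlawwibiakm/ → jipsuhlawibiakm.
Rule 3 (final cluster simplification): /m/ is the second consonant of a word-final cluster /km/, so it deletes. /jipsuhlawibiakm/ → jipsuhlawibiak.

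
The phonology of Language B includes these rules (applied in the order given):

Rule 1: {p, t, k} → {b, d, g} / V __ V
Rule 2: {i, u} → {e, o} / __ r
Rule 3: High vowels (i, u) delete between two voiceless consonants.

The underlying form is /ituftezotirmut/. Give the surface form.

Rule 1 (intervocalic voicing): /t/ is a voiceless stop between vowels /i/ and /u/, so it voices to [d]. /t/ is a voiceless stop between vowels /o/ and /i/, so it voices to [d]. /ituftezotirmut/ → iduftezodirmut.
Rule 2 (pre-rhotic lowering): /i/ is a high vowel immediately before /r/, so it lowers to [e]. /iduftezodirmut/ → iduftezodermut.
Rule 3 (high vowel syncope): no segment meets the environment; /iduftezodermut/ is unchanged.

iduftezodermut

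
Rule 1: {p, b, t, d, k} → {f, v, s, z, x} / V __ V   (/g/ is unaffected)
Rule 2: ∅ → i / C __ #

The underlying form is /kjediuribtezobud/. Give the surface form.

Rule 1 (intervocalic spirantization): /d/ is a stop between vowels /e/ and /i/, so it spirantizes to the fricative [z]. /b/ is a stop between vowels /o/ and /u/, so it spirantizes to the fricative [v]. /kjediuribtezobud/ → kjeziuribtezovud.
Rule 2 (final i-epenthesis): the form ends in the consonant /d/, so [i] is inserted word-finally. /kjeziuribtezovud/ → kjeziuribtezovudi.

kjeziuribtezovudi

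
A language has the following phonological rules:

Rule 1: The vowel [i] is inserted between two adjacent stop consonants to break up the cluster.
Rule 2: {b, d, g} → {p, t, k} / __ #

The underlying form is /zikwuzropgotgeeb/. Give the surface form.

Rule 1 (stop-cluster i-epenthesis): /p/ and /g/ form a stop–stop cluster, so [i] is inserted between them. /t/ and /g/ form a stop–stop cluster, so [i] is inserted between them. /zikwuzropgotgeeb/ → zikwuzropigotigeeb.
Rule 2 (final devoicing): /b/ is a voiced stop in word-final position, so it devoices to [p]. /zikwuzropigotigeeb/ → zikwuzropigotigeep.

zikwuzropigotigeep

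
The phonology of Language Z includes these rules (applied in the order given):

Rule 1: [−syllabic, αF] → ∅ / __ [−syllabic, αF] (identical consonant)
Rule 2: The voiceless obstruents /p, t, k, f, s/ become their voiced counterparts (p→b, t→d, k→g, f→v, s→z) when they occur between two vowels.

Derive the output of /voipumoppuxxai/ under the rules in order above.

Rule 1 (degemination): /pp/ is a geminate; the first /p/ deletes. /xx/ is a geminate; the first /x/ deletes. /voipumoppuxxai/ → voipumopuxai.
Rule 2 (intervocalic voicing): /p/ is a voiceless obstruent between vowels /i/ and /u/, so it voices to [b]. /p/ is a voiceless obstruent between vowels /o/ and /u/, so it voices to [b]. /voipumopuxai/ → voibumobuxai.

voibumobuxai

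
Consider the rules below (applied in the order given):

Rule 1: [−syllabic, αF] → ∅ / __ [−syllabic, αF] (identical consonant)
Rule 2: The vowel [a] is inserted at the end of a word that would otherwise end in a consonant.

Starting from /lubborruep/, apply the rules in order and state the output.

Rule 1 (degemination): /bb/ is a geminate; the first /b/ deletes. /rr/ is a geminate; the first /r/ deletes. /lubborruep/ → luboruep.
Rule 2 (final a-epenthesis): the form ends in the consonant /p/, so [a] is inserted word-finally. /luboruep/ → luboruepa.

luboruepa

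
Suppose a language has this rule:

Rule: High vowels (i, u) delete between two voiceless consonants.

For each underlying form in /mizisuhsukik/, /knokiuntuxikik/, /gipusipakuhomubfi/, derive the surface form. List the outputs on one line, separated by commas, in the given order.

mizishskk, knokiuntxkk, gipspakhomubfi

/mizisuhsukik/: /u/ is a high vowel flanked by voiceless consonants /s/ and /h/, so it deletes. /u/ is a high vowel flanked by voiceless consonants /s/ and /k/, so it deletes. /i/ is a high vowel flanked by voiceless consonants /k/ and /k/, so it deletes. → [mizishskk].
/knokiuntuxikik/: /u/ is a high vowel flanked by voiceless consonants /t/ and /x/, so it deletes. /i/ is a high vowel flanked by voiceless consonants /x/ and /k/, so it deletes. /i/ is a high vowel flanked by voiceless consonants /k/ and /k/, so it deletes. → [knokiuntxkk].
/gipusipakuhomubfi/: /u/ is a high vowel flanked by voiceless consonants /p/ and /s/, so it deletes. /i/ is a high vowel flanked by voiceless consonants /s/ and /p/, so it deletes. /u/ is a high vowel flanked by voiceless consonants /k/ and /h/, so it deletes. → [gipspakhomubfi].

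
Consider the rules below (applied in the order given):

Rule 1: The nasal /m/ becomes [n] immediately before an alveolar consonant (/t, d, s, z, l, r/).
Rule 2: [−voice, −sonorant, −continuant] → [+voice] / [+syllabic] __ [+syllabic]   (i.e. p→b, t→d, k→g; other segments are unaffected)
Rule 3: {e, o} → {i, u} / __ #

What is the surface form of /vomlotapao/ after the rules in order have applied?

Rule 1 (nasal place assimilation): /m/ precedes the alveolar consonant /l/, so it assimilates in place to [n]. /vomlotapao/ → vonlotapao.
Rule 2 (intervocalic voicing): /t/ is a voiceless stop between vowels /o/ and /a/, so it voices to [d]. /p/ is a voiceless stop between vowels /a/ and /a/, so it voices to [b]. /vonlotapao/ → vonlodabao.
Rule 3 (final vowel raising): /o/ is a mid vowel in word-final position, so it raises to [u]. /vonlodabao/ → vonlodabau.

vonlodabau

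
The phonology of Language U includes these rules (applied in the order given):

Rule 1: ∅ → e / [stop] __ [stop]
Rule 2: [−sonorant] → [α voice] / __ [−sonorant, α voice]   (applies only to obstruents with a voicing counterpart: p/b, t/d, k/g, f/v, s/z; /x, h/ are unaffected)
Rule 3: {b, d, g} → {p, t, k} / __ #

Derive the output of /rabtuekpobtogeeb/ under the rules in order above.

rabetuekepobetogeep

Rule 1 (stop-cluster e-epenthesis): /b/ and /t/ form a stop–stop cluster, so [e] is inserted between them. /k/ and /p/ form a stop–stop cluster, so [e] is inserted between them. /b/ and /t/ form a stop–stop cluster, so [e] is inserted between them. /rabtuekpobtogeeb/ → rabetuekepobetogeeb.
Rule 2 (regressive voicing assimilation): no segment meets the environment; /rabetuekepobetogeeb/ is unchanged.
Rule 3 (final devoicing): /b/ is a voiced stop in word-final position, so it devoices to [p]. /rabetuekepobetogeeb/ → rabetuekepobetogeep.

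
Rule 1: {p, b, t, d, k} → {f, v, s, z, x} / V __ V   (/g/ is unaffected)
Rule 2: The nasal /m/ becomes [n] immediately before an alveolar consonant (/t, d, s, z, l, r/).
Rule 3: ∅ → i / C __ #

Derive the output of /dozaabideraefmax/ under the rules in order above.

dozaavizeraefmaxi

Rule 1 (intervocalic spirantization): /b/ is a stop between vowels /a/ and /i/, so it spirantizes to the fricative [v]. /d/ is a stop between vowels /i/ and /e/, so it spirantizes to the fricative [z]. /dozaabideraefmax/ → dozaavizeraefmax.
Rule 2 (nasal place assimilation): no segment meets the environment; /dozaavizeraefmax/ is unchanged.
Rule 3 (final i-epenthesis): the form ends in the consonant /x/, so [i] is inserted word-finally. /dozaavizeraefmax/ → dozaavizeraefmaxi.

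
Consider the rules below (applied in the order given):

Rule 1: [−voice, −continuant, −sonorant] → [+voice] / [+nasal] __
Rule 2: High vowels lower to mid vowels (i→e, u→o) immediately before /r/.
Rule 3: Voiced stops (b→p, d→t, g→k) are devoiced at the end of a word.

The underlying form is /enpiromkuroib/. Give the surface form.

Rule 1 (post-nasal voicing): /p/ is a voiceless stop immediately after the nasal /n/, so it voices to [b]. /k/ is a voiceless stop immediately after the nasal /m/, so it voices to [g]. /enpiromkuroib/ → enbiromguroib.
Rule 2 (pre-rhotic lowering): /i/ is a high vowel immediately before /r/, so it lowers to [e]. /u/ is a high vowel immediately before /r/, so it lowers to [o]. /enbiromguroib/ → enberomgoroib.
Rule 3 (final devoicing): /b/ is a voiced stop in word-final position, so it devoices to [p]. /enberomgoroib/ → enberomgoroip.

enberomgoroip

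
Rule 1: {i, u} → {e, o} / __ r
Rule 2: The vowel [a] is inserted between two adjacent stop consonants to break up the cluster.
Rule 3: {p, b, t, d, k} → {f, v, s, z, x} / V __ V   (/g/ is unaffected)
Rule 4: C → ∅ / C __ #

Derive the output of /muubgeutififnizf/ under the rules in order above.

Rule 1 (pre-rhotic lowering): no segment meets the environment; /muubgeutififnizf/ is unchanged.
Rule 2 (stop-cluster a-epenthesis): /b/ and /g/ form a stop–stop cluster, so [a] is inserted between them. /muubgeutififnizf/ → muubageutififnizf.
Rule 3 (intervocalic spirantization): /b/ is a stop between vowels /u/ and /a/, so it spirantizes to the fricative [v]. /t/ is a stop between vowels /u/ and /i/, so it spirantizes to the fricative [s]. /muubageutififnizf/ → muuvageusififnizf.
Rule 4 (final cluster simplification): /f/ is the second consonant of a word-final cluster /zf/, so it deletes. /muuvageusififnizf/ → muuvageusififniz.

muuvageusififniz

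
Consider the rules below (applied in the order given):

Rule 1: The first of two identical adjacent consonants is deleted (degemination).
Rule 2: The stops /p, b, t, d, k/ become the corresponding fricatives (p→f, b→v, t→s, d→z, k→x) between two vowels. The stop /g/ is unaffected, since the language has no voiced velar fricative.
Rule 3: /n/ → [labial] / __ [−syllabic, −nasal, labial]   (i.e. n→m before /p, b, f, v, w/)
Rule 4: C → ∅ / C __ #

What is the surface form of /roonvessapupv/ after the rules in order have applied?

Rule 1 (degemination): /ss/ is a geminate; the first /s/ deletes. /roonvessapupv/ → roonvesapupv.
Rule 2 (intervocalic spirantization): /p/ is a stop between vowels /a/ and /u/, so it spirantizes to the fricative [f]. /roonvesapupv/ → roonvesafupv.
Rule 3 (nasal place assimilation): /n/ precedes the labial consonant /v/, so it assimilates in place to [m]. /roonvesafupv/ → roomvesafupv.
Rule 4 (final cluster simplification): /v/ is the second consonant of a word-final cluster /pv/, so it deletes. /roomvesafupv/ → roomvesafup.

roomvesafup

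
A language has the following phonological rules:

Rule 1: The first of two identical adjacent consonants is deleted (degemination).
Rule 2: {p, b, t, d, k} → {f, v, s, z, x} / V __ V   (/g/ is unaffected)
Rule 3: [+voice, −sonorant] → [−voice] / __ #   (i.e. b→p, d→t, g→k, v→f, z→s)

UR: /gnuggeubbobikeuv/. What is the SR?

Rule 1 (degemination): /gg/ is a geminate; the first /g/ deletes. /bb/ is a geminate; the first /b/ deletes. /gnuggeubbobikeuv/ → gnugeubobikeuv.
Rule 2 (intervocalic spirantization): /b/ is a stop between vowels /u/ and /o/, so it spirantizes to the fricative [v]. /b/ is a stop between vowels /o/ and /i/, so it spirantizes to the fricative [v]. /k/ is a stop between vowels /i/ and /e/, so it spirantizes to the fricative [x]. /gnugeubobikeuv/ → gnugeuvovixeuv.
Rule 3 (final devoicing): /v/ is a voiced obstruent in word-final position, so it devoices to [f]. /gnugeuvovixeuv/ → gnugeuvovixeuf.

gnugeuvovixeuf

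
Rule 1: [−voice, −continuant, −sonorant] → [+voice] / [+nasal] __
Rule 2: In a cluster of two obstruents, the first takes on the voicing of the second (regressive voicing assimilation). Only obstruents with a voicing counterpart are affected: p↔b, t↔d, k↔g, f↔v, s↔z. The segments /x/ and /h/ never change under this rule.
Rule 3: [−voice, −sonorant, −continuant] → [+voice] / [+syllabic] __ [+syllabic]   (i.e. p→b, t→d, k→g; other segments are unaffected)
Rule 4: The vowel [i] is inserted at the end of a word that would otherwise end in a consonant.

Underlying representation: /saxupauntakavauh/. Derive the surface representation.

saxubaundagavauhi

Rule 1 (post-nasal voicing): /t/ is a voiceless stop immediately after the nasal /n/, so it voices to [d]. /saxupauntakavauh/ → saxupaundakavauh.
Rule 2 (regressive voicing assimilation): no segment meets the environment; /saxupaundakavauh/ is unchanged.
Rule 3 (intervocalic voicing): /p/ is a voiceless stop between vowels /u/ and /a/, so it voices to [b]. /k/ is a voiceless stop between vowels /a/ and /a/, so it voices to [g]. /saxupaundakavauh/ → saxubaundagavauh.
Rule 4 (final i-epenthesis): the form ends in the consonant /h/, so [i] is inserted word-finally. /saxubaundagavauh/ → saxubaundagavauhi.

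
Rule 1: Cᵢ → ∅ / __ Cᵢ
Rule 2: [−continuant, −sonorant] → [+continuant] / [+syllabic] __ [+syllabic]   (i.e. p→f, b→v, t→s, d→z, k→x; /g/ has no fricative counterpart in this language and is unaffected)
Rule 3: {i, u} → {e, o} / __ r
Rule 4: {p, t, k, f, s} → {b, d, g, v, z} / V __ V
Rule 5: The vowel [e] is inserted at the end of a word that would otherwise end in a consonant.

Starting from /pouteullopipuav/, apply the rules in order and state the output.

pouzeulovivuave

Rule 1 (degemination): /ll/ is a geminate; the first /l/ deletes. /pouteullopipuav/ → pouteulopipuav.
Rule 2 (intervocalic spirantization): /t/ is a stop between vowels /u/ and /e/, so it spirantizes to the fricative [s]. /p/ is a stop between vowels /o/ and /i/, so it spirantizes to the fricative [f]. /p/ is a stop between vowels /i/ and /u/, so it spirantizes to the fricative [f]. /pouteulopipuav/ → pouseulofifuav.
Rule 3 (pre-rhotic lowering): no segment meets the environment; /pouseulofifuav/ is unchanged.
Rule 4 (intervocalic voicing): /s/ is a voiceless obstruent between vowels /u/ and /e/, so it voices to [z]. /f/ is a voiceless obstruent between vowels /o/ and /i/, so it voices to [v]. /f/ is a voiceless obstruent between vowels /i/ and /u/, so it voices to [v]. /pouseulofifuav/ → pouzeulovivuav.
Rule 5 (final e-epenthesis): the form ends in the consonant /v/, so [e] is inserted word-finally. /pouzeulovivuav/ → pouzeulovivuave.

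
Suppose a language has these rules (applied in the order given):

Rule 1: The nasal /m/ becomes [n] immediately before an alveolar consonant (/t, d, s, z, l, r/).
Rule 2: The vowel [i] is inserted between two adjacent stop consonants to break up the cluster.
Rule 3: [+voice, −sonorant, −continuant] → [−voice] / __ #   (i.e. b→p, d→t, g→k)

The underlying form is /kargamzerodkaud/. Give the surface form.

karganzerodikaut

Rule 1 (nasal place assimilation): /m/ precedes the alveolar consonant /z/, so it assimilates in place to [n]. /kargamzerodkaud/ → karganzerodkaud.
Rule 2 (stop-cluster i-epenthesis): /d/ and /k/ form a stop–stop cluster, so [i] is inserted between them. /karganzerodkaud/ → karganzerodikaud.
Rule 3 (final devoicing): /d/ is a voiced stop in word-final position, so it devoices to [t]. /karganzerodikaud/ → karganzerodikaut.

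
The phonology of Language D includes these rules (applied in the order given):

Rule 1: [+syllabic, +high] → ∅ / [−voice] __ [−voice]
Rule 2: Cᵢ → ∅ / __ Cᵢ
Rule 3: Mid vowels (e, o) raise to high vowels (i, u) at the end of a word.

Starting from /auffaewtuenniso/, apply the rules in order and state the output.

Rule 1 (high vowel syncope): no segment meets the environment; /auffaewtuenniso/ is unchanged.
Rule 2 (degemination): /ff/ is a geminate; the first /f/ deletes. /nn/ is a geminate; the first /n/ deletes. /auffaewtuenniso/ → aufaewtueniso.
Rule 3 (final vowel raising): /o/ is a mid vowel in word-final position, so it raises to [u]. /aufaewtueniso/ → aufaewtuenisu.

aufaewtuenisu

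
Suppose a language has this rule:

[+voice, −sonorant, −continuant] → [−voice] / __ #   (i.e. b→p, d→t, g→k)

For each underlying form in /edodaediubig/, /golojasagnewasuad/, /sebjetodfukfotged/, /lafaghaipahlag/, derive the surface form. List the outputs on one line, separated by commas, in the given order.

/edodaediubig/: /g/ is a voiced stop in word-final position, so it devoices to [k]. → [edodaediubik].
/golojasagnewasuad/: /d/ is a voiced stop in word-final position, so it devoices to [t]. → [golojasagnewasuat].
/sebjetodfukfotged/: /d/ is a voiced stop in word-final position, so it devoices to [t]. → [sebjetodfukfotget].
/lafaghaipahlag/: /g/ is a voiced stop in word-final position, so it devoices to [k]. → [lafaghaipahlak].

edodaediubik, golojasagnewasuat, sebjetodfukfotget, lafaghaipahlak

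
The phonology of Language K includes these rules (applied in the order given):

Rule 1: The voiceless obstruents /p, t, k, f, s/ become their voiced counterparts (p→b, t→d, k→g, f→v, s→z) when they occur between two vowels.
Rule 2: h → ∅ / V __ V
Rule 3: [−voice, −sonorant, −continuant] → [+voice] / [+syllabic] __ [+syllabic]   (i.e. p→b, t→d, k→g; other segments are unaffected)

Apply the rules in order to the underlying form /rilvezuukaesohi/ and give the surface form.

Rule 1 (intervocalic voicing): /k/ is a voiceless obstruent between vowels /u/ and /a/, so it voices to [g]. /s/ is a voiceless obstruent between vowels /e/ and /o/, so it voices to [z]. /rilvezuukaesohi/ → rilvezuugaezohi.
Rule 2 (intervocalic h-deletion): /h/ occurs between vowels /o/ and /i/, so it deletes. /rilvezuugaezohi/ → rilvezuugaezoi.
Rule 3 (intervocalic voicing): no segment meets the environment; /rilvezuugaezoi/ is unchanged.

rilvezuugaezoi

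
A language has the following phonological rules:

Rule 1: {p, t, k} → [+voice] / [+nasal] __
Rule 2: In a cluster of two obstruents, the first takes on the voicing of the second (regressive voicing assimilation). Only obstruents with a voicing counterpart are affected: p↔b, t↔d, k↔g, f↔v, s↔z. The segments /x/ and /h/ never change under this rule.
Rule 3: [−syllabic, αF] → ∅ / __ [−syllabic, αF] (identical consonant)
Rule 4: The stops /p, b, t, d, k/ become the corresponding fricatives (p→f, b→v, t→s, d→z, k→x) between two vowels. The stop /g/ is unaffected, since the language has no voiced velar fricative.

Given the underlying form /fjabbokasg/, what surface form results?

Rule 1 (post-nasal voicing): no segment meets the environment; /fjabbokasg/ is unchanged.
Rule 2 (regressive voicing assimilation): /s/ precedes the voiced obstruent /g/, so it voices to [z] by assimilation. /fjabbokasg/ → fjabbokazg.
Rule 3 (degemination): /bb/ is a geminate; the first /b/ deletes. /fjabbokazg/ → fjabokazg.
Rule 4 (intervocalic spirantization): /b/ is a stop between vowels /a/ and /o/, so it spirantizes to the fricative [v]. /k/ is a stop between vowels /o/ and /a/, so it spirantizes to the fricative [x]. /fjabokazg/ → fjavoxazg.

fjavoxazg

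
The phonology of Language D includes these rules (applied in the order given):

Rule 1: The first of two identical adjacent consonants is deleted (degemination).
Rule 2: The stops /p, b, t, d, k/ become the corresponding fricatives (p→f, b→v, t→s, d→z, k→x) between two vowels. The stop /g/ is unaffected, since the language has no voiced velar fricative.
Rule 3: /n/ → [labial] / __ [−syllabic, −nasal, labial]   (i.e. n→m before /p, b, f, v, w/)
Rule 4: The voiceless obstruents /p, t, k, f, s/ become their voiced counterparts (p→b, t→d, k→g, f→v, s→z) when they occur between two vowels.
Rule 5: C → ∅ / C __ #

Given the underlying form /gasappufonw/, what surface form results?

Rule 1 (degemination): /pp/ is a geminate; the first /p/ deletes. /gasappufonw/ → gasapufonw.
Rule 2 (intervocalic spirantization): /p/ is a stop between vowels /a/ and /u/, so it spirantizes to the fricative [f]. /gasapufonw/ → gasafufonw.
Rule 3 (nasal place assimilation): /n/ precedes the labial consonant /w/, so it assimilates in place to [m]. /gasafufonw/ → gasafufomw.
Rule 4 (intervocalic voicing): /s/ is a voiceless obstruent between vowels /a/ and /a/, so it voices to [z]. /f/ is a voiceless obstruent between vowels /a/ and /u/, so it voices to [v]. /f/ is a voiceless obstruent between vowels /u/ and /o/, so it voices to [v]. /gasafufomw/ → gazavuvomw.
Rule 5 (final cluster simplification): /w/ is the second consonant of a word-final cluster /mw/, so it deletes. /gazavuvomw/ → gazavuvom.

gazavuvom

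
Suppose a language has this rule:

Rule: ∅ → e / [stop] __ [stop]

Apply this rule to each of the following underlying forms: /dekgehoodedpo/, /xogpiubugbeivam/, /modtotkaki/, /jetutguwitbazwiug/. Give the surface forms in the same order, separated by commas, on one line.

/dekgehoodedpo/: /k/ and /g/ form a stop–stop cluster, so [e] is inserted between them. /d/ and /p/ form a stop–stop cluster, so [e] is inserted between them. → [dekegehoodedepo].
/xogpiubugbeivam/: /g/ and /p/ form a stop–stop cluster, so [e] is inserted between them. /g/ and /b/ form a stop–stop cluster, so [e] is inserted between them. → [xogepiubugebeivam].
/modtotkaki/: /d/ and /t/ form a stop–stop cluster, so [e] is inserted between them. /t/ and /k/ form a stop–stop cluster, so [e] is inserted between them. → [modetotekaki].
/jetutguwitbazwiug/: /t/ and /g/ form a stop–stop cluster, so [e] is inserted between them. /t/ and /b/ form a stop–stop cluster, so [e] is inserted between them. → [jetuteguwitebazwiug].

dekegehoodedepo, xogepiubugebeivam, modetotekaki, jetuteguwitebazwiug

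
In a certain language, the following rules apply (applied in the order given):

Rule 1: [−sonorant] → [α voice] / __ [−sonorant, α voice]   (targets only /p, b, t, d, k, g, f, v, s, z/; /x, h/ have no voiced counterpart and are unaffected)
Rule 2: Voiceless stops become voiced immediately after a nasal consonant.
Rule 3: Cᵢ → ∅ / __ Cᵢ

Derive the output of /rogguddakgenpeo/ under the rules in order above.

rogudagenbeo

Rule 1 (regressive voicing assimilation): /k/ precedes the voiced obstruent /g/, so it voices to [g] by assimilation. /rogguddakgenpeo/ → rogguddaggenpeo.
Rule 2 (post-nasal voicing): /p/ is a voiceless stop immediately after the nasal /n/, so it voices to [b]. /rogguddaggenpeo/ → rogguddaggenbeo.
Rule 3 (degemination): /gg/ is a geminate; the first /g/ deletes. /dd/ is a geminate; the first /d/ deletes. /gg/ is a geminate; the first /g/ deletes. /rogguddaggenbeo/ → rogudagenbeo.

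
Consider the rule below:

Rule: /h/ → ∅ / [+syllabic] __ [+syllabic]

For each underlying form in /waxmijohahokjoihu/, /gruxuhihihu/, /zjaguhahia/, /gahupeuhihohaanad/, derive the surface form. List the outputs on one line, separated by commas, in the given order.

/waxmijohahokjoihu/: /h/ occurs between vowels /o/ and /a/, so it deletes. /h/ occurs between vowels /a/ and /o/, so it deletes. /h/ occurs between vowels /i/ and /u/, so it deletes. → [waxmijoaokjoiu].
/gruxuhihihu/: /h/ occurs between vowels /u/ and /i/, so it deletes. /h/ occurs between vowels /i/ and /i/, so it deletes. /h/ occurs between vowels /i/ and /u/, so it deletes. → [gruxuiiu].
/zjaguhahia/: /h/ occurs between vowels /u/ and /a/, so it deletes. /h/ occurs between vowels /a/ and /i/, so it deletes. → [zjaguaia].
/gahupeuhihohaanad/: /h/ occurs between vowels /a/ and /u/, so it deletes. /h/ occurs between vowels /u/ and /i/, so it deletes. /h/ occurs between vowels /i/ and /o/, so it deletes. /h/ occurs between vowels /o/ and /a/, so it deletes. → [gaupeuioaanad].

waxmijoaokjoiu, gruxuiiu, zjaguaia, gaupeuioaanad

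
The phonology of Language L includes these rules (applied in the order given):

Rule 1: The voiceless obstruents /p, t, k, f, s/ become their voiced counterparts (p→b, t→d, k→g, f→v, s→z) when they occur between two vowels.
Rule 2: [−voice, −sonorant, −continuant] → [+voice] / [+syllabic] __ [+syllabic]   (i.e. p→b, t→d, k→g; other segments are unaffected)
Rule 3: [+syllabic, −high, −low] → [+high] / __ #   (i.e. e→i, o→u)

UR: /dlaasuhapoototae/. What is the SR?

Rule 1 (intervocalic voicing): /s/ is a voiceless obstruent between vowels /a/ and /u/, so it voices to [z]. /p/ is a voiceless obstruent between vowels /a/ and /o/, so it voices to [b]. /t/ is a voiceless obstruent between vowels /o/ and /o/, so it voices to [d]. /t/ is a voiceless obstruent between vowels /o/ and /a/, so it voices to [d]. /dlaasuhapoototae/ → dlaazuhaboododae.
Rule 2 (intervocalic voicing): no segment meets the environment; /dlaazuhaboododae/ is unchanged.
Rule 3 (final vowel raising): /e/ is a mid vowel in word-final position, so it raises to [i]. /dlaazuhaboododae/ → dlaazuhaboododai.

dlaazuhaboododai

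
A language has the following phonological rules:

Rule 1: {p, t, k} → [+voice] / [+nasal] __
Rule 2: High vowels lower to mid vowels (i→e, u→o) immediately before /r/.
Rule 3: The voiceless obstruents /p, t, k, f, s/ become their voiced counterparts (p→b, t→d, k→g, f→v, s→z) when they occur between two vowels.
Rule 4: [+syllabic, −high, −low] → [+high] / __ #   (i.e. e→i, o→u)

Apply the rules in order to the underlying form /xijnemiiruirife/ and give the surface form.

Rule 1 (post-nasal voicing): no segment meets the environment; /xijnemiiruirife/ is unchanged.
Rule 2 (pre-rhotic lowering): /i/ is a high vowel immediately before /r/, so it lowers to [e]. /i/ is a high vowel immediately before /r/, so it lowers to [e]. /xijnemiiruirife/ → xijnemieruerife.
Rule 3 (intervocalic voicing): /f/ is a voiceless obstruent between vowels /i/ and /e/, so it voices to [v]. /xijnemieruerife/ → xijnemieruerive.
Rule 4 (final vowel raising): /e/ is a mid vowel in word-final position, so it raises to [i]. /xijnemieruerive/ → xijnemieruerivi.

xijnemieruerivi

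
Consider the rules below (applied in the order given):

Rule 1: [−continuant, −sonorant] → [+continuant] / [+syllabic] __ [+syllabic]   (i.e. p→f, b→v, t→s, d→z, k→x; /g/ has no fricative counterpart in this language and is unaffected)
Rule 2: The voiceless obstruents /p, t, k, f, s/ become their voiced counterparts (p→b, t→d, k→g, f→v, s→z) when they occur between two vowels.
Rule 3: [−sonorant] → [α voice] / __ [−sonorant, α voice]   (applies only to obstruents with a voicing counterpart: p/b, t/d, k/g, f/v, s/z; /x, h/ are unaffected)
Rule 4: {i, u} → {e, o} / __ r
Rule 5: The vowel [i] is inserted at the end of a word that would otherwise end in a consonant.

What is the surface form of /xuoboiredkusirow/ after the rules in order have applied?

xuovoeretkuzerowi

Rule 1 (intervocalic spirantization): /b/ is a stop between vowels /o/ and /o/, so it spirantizes to the fricative [v]. /xuoboiredkusirow/ → xuovoiredkusirow.
Rule 2 (intervocalic voicing): /s/ is a voiceless obstruent between vowels /u/ and /i/, so it voices to [z]. /xuovoiredkusirow/ → xuovoiredkuzirow.
Rule 3 (regressive voicing assimilation): /d/ precedes the voiceless obstruent /k/, so it devoices to [t] by assimilation. /xuovoiredkuzirow/ → xuovoiretkuzirow.
Rule 4 (pre-rhotic lowering): /i/ is a high vowel immediately before /r/, so it lowers to [e]. /i/ is a high vowel immediately before /r/, so it lowers to [e]. /xuovoiretkuzirow/ → xuovoeretkuzerow.
Rule 5 (final i-epenthesis): the form ends in the consonant /w/, so [i] is inserted word-finally. /xuovoeretkuzerow/ → xuovoeretkuzerowi.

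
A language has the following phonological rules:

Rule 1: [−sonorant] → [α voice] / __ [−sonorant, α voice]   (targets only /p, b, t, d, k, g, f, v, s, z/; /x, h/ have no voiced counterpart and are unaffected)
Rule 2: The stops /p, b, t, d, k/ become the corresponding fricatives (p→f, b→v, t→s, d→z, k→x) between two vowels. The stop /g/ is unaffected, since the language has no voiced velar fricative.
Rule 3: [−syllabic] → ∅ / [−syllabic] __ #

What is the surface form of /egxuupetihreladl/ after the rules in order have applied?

ekxuufesihrelad

Rule 1 (regressive voicing assimilation): /g/ precedes the voiceless obstruent /x/, so it devoices to [k] by assimilation. /egxuupetihreladl/ → ekxuupetihreladl.
Rule 2 (intervocalic spirantization): /p/ is a stop between vowels /u/ and /e/, so it spirantizes to the fricative [f]. /t/ is a stop between vowels /e/ and /i/, so it spirantizes to the fricative [s]. /ekxuupetihreladl/ → ekxuufesihreladl.
Rule 3 (final cluster simplification): /l/ is the second consonant of a word-final cluster /dl/, so it deletes. /ekxuufesihreladl/ → ekxuufesihrelad.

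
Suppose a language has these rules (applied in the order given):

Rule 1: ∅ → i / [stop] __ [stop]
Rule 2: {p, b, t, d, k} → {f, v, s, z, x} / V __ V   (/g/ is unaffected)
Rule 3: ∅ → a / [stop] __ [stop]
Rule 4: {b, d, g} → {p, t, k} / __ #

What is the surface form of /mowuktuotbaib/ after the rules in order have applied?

mowuxisuosivaip

Rule 1 (stop-cluster i-epenthesis): /k/ and /t/ form a stop–stop cluster, so [i] is inserted between them. /t/ and /b/ form a stop–stop cluster, so [i] is inserted between them. /mowuktuotbaib/ → mowukituotibaib.
Rule 2 (intervocalic spirantization): /k/ is a stop between vowels /u/ and /i/, so it spirantizes to the fricative [x]. /t/ is a stop between vowels /i/ and /u/, so it spirantizes to the fricative [s]. /t/ is a stop between vowels /o/ and /i/, so it spirantizes to the fricative [s]. /b/ is a stop between vowels /i/ and /a/, so it spirantizes to the fricative [v]. /mowukituotibaib/ → mowuxisuosivaib.
Rule 3 (stop-cluster a-epenthesis): no segment meets the environment; /mowuxisuosivaib/ is unchanged.
Rule 4 (final devoicing): /b/ is a voiced stop in word-final position, so it devoices to [p]. /mowuxisuosivaib/ → mowuxisuosivaip.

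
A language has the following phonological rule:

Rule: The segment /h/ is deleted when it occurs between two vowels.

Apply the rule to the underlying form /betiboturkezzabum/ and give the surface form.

betiboturkezzabum

No segment of /betiboturkezzabum/ meets the structural description of the rule, so the form surfaces unchanged.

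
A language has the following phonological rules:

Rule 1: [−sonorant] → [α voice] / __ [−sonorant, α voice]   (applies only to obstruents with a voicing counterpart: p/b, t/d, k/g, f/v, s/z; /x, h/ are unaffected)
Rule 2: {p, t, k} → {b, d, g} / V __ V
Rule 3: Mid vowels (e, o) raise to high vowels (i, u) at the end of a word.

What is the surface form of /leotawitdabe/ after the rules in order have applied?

Rule 1 (regressive voicing assimilation): /t/ precedes the voiced obstruent /d/, so it voices to [d] by assimilation. /leotawitdabe/ → leotawiddabe.
Rule 2 (intervocalic voicing): /t/ is a voiceless stop between vowels /o/ and /a/, so it voices to [d]. /leotawiddabe/ → leodawiddabe.
Rule 3 (final vowel raising): /e/ is a mid vowel in word-final position, so it raises to [i]. /leodawiddabe/ → leodawiddabi.

leodawiddabi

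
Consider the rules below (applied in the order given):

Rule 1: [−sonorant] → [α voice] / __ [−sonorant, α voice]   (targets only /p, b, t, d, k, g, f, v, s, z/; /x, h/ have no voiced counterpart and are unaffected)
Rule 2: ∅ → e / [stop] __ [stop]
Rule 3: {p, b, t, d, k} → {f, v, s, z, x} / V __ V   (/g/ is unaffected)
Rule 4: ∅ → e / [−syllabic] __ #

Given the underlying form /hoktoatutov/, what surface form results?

hoxesoasusove

Rule 1 (regressive voicing assimilation): no segment meets the environment; /hoktoatutov/ is unchanged.
Rule 2 (stop-cluster e-epenthesis): /k/ and /t/ form a stop–stop cluster, so [e] is inserted between them. /hoktoatutov/ → hoketoatutov.
Rule 3 (intervocalic spirantization): /k/ is a stop between vowels /o/ and /e/, so it spirantizes to the fricative [x]. /t/ is a stop between vowels /e/ and /o/, so it spirantizes to the fricative [s]. /t/ is a stop between vowels /a/ and /u/, so it spirantizes to the fricative [s]. /t/ is a stop between vowels /u/ and /o/, so it spirantizes to the fricative [s]. /hoketoatutov/ → hoxesoasusov.
Rule 4 (final e-epenthesis): the form ends in the consonant /v/, so [e] is inserted word-finally. /hoxesoasusov/ → hoxesoasusove.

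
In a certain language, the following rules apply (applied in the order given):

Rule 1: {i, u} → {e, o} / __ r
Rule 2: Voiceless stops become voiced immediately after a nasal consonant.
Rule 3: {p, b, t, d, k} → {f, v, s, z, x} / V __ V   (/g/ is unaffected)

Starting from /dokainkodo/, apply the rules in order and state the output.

Rule 1 (pre-rhotic lowering): no segment meets the environment; /dokainkodo/ is unchanged.
Rule 2 (post-nasal voicing): /k/ is a voiceless stop immediately after the nasal /n/, so it voices to [g]. /dokainkodo/ → dokaingodo.
Rule 3 (intervocalic spirantization): /k/ is a stop between vowels /o/ and /a/, so it spirantizes to the fricative [x]. /d/ is a stop between vowels /o/ and /o/, so it spirantizes to the fricative [z]. /dokaingodo/ → doxaingozo.

doxaingozo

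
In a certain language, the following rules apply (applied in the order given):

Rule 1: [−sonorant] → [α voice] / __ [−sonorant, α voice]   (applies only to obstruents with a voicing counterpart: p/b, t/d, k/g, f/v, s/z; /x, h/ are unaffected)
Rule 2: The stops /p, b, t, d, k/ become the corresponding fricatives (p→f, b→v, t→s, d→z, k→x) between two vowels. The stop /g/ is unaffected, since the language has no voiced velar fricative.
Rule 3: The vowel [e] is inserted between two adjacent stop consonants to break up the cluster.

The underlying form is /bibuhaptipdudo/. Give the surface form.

Rule 1 (regressive voicing assimilation): /p/ precedes the voiced obstruent /d/, so it voices to [b] by assimilation. /bibuhaptipdudo/ → bibuhaptibdudo.
Rule 2 (intervocalic spirantization): /b/ is a stop between vowels /i/ and /u/, so it spirantizes to the fricative [v]. /d/ is a stop between vowels /u/ and /o/, so it spirantizes to the fricative [z]. /bibuhaptibdudo/ → bivuhaptibduzo.
Rule 3 (stop-cluster e-epenthesis): /p/ and /t/ form a stop–stop cluster, so [e] is inserted between them. /b/ and /d/ form a stop–stop cluster, so [e] is inserted between them. /bivuhaptibduzo/ → bivuhapetibeduzo.

bivuhapetibeduzo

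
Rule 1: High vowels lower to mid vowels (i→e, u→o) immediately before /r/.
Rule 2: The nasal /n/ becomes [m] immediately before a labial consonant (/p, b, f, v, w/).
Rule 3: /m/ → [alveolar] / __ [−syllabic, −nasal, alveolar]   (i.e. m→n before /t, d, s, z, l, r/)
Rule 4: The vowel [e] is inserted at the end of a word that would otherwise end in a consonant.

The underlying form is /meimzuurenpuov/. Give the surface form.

meinzuorempuove

Rule 1 (pre-rhotic lowering): /u/ is a high vowel immediately before /r/, so it lowers to [o]. /meimzuurenpuov/ → meimzuorenpuov.
Rule 2 (nasal place assimilation): /n/ precedes the labial consonant /p/, so it assimilates in place to [m]. /meimzuorenpuov/ → meimzuorempuov.
Rule 3 (nasal place assimilation): /m/ precedes the alveolar consonant /z/, so it assimilates in place to [n]. /meimzuorempuov/ → meinzuorempuov.
Rule 4 (final e-epenthesis): the form ends in the consonant /v/, so [e] is inserted word-finally. /meinzuorempuov/ → meinzuorempuove.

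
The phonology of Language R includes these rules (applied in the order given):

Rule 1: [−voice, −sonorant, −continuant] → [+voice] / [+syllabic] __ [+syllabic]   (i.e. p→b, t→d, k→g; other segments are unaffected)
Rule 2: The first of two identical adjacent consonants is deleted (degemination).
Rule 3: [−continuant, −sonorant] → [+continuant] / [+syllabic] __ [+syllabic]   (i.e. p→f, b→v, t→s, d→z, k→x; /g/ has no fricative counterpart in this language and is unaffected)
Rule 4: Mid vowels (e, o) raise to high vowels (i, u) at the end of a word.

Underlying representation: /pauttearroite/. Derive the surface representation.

Rule 1 (intervocalic voicing): /t/ is a voiceless stop between vowels /i/ and /e/, so it voices to [d]. /pauttearroite/ → pauttearroide.
Rule 2 (degemination): /tt/ is a geminate; the first /t/ deletes. /rr/ is a geminate; the first /r/ deletes. /pauttearroide/ → pautearoide.
Rule 3 (intervocalic spirantization): /t/ is a stop between vowels /u/ and /e/, so it spirantizes to the fricative [s]. /d/ is a stop between vowels /i/ and /e/, so it spirantizes to the fricative [z]. /pautearoide/ → pausearoize.
Rule 4 (final vowel raising): /e/ is a mid vowel in word-final position, so it raises to [i]. /pausearoize/ → pausearoizi.

pausearoizi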